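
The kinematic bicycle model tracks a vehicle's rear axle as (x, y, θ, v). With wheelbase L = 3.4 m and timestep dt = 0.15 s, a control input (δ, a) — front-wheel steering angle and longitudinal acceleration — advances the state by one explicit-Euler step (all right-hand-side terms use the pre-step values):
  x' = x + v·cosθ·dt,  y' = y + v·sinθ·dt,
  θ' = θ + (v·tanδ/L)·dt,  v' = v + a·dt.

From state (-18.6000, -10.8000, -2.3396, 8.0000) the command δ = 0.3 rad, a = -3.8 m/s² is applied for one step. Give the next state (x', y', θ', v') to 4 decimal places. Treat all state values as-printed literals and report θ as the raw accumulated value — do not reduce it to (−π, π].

x' = -18.6000 + 8.0000·cos(-2.3396)·0.15 = -19.4343
y' = -10.8000 + 8.0000·sin(-2.3396)·0.15 = -11.6625
θ' = -2.3396 + (8.0000/3.4)·tan(0.3)·0.15 = -2.2304
v' = 8.0000 − 3.8000·0.15 = 7.4300

(-19.4343, -11.6625, -2.2304, 7.4300)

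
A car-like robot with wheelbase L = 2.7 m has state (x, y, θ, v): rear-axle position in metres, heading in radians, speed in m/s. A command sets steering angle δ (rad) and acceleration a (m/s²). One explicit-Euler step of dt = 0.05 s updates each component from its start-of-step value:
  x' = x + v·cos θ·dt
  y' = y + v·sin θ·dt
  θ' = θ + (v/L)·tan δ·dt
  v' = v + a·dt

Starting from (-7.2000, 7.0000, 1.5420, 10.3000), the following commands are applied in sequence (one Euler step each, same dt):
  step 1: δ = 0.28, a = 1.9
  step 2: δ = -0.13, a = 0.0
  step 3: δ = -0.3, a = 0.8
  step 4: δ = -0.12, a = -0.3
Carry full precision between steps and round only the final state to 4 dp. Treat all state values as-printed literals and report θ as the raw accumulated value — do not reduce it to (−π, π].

(-7.1686, 9.0750, 1.4888, 10.4200)

after step 1 (δ=0.28, a=1.9): (-7.185172, 7.514786, 1.596848, 10.395000)
after step 2 (δ=-0.13, a=0.0): (-7.198711, 8.034360, 1.571681, 10.395000)
after step 3 (δ=-0.3, a=0.8): (-7.199171, 8.554110, 1.512134, 10.435000)
after step 4 (δ=-0.12, a=-0.3): (-7.168582, 9.074962, 1.488833, 10.420000)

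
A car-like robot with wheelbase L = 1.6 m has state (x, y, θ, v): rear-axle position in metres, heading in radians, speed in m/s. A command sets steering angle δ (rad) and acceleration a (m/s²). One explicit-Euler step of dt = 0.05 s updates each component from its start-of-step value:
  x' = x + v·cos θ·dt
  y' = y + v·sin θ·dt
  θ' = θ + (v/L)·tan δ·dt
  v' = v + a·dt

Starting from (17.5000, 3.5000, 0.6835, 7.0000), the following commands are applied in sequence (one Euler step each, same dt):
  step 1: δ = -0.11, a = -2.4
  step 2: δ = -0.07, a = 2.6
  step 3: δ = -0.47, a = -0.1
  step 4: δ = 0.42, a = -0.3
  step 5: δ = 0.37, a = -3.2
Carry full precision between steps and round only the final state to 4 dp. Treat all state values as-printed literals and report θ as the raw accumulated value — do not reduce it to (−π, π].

(18.9074, 4.5264, 0.7155, 6.8300)

after step 1 (δ=-0.11, a=-2.4): (17.771379, 3.721029, 0.659340, 6.880000)
after step 2 (δ=-0.07, a=2.6): (18.043275, 3.931762, 0.644265, 7.010000)
after step 3 (δ=-0.47, a=-0.1): (18.323514, 4.142276, 0.532989, 7.005000)
after step 4 (δ=0.42, a=-0.3): (18.625182, 4.320241, 0.630747, 6.990000)
after step 5 (δ=0.37, a=-3.2): (18.907434, 4.526358, 0.715470, 6.830000)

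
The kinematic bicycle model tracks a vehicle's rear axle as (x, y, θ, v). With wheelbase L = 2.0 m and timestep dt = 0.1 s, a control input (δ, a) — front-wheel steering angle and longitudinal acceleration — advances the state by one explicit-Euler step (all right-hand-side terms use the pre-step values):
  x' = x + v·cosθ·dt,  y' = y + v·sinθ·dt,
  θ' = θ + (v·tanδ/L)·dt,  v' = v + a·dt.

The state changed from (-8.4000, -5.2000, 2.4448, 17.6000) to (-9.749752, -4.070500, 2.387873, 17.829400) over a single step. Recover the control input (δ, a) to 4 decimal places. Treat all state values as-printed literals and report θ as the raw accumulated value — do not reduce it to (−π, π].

δ = -0.0646, a = 2.2940

a = (v'−v)/dt = (0.229400)/0.1 = 2.2940
Δθ = θ'−θ = -0.056927;  (v·dt/L) = 17.6000·0.1/2.0 = 0.880000
tan δ = Δθ·L/(v·dt) = -0.064690  →  δ = -0.0646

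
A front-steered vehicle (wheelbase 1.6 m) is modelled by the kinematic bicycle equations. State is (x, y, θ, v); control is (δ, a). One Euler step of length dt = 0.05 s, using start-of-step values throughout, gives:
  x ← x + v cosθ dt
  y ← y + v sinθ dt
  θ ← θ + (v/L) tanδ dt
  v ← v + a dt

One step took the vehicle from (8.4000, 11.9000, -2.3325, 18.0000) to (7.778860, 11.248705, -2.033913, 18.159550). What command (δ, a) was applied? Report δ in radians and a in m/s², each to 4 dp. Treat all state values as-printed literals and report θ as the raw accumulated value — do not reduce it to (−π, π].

δ = 0.4880, a = 3.1910

a = (v'−v)/dt = (0.159550)/0.05 = 3.1910
Δθ = θ'−θ = 0.298587;  (v·dt/L) = 18.0000·0.05/1.6 = 0.562500
tan δ = Δθ·L/(v·dt) = 0.530821  →  δ = 0.4880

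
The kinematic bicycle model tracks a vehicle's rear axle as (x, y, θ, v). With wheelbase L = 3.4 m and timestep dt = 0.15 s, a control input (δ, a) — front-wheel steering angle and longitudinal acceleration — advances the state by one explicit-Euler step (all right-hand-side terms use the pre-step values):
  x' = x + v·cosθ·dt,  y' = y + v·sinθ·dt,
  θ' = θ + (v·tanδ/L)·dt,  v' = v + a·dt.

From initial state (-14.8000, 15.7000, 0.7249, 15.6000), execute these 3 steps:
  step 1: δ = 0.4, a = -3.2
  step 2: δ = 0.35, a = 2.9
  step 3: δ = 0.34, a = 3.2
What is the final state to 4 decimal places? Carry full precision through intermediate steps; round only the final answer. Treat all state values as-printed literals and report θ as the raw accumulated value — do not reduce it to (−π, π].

(-11.1385, 21.4003, 1.5021, 16.0350)

after step 1 (δ=0.4, a=-3.2): (-13.048356, 17.251562, 1.015881, 15.120000)
after step 2 (δ=0.35, a=2.9): (-11.853412, 19.179237, 1.259377, 15.555000)
after step 3 (δ=0.34, a=3.2): (-11.138481, 21.400257, 1.502129, 16.035000)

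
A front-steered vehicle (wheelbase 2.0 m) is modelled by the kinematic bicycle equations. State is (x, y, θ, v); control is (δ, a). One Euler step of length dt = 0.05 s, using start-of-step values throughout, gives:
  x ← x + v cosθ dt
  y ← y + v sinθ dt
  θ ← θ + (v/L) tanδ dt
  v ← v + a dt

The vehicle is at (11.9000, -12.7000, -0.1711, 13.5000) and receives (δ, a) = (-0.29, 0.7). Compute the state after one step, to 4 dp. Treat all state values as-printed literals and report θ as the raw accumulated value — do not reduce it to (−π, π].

(12.5651, -12.8149, -0.2718, 13.5350)

x' = 11.9000 + 13.5000·cos(-0.1711)·0.05 = 12.5651
y' = -12.7000 + 13.5000·sin(-0.1711)·0.05 = -12.8149
θ' = -0.1711 + (13.5000/2.0)·tan(-0.29)·0.05 = -0.2718
v' = 13.5000 + 0.7000·0.05 = 13.5350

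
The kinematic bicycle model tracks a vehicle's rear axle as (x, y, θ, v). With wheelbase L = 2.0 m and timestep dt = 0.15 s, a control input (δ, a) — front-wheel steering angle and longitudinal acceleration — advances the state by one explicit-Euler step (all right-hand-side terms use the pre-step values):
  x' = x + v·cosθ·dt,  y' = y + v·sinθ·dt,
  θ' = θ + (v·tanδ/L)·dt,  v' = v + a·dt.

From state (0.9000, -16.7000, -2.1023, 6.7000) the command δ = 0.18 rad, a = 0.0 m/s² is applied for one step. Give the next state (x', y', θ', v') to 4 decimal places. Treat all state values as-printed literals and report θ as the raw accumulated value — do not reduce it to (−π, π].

(0.3906, -17.5664, -2.0109, 6.7000)

x' = 0.9000 + 6.7000·cos(-2.1023)·0.15 = 0.3906
y' = -16.7000 + 6.7000·sin(-2.1023)·0.15 = -17.5664
θ' = -2.1023 + (6.7000/2.0)·tan(0.18)·0.15 = -2.0109
v' = 6.7000 + 0.0000·0.15 = 6.7000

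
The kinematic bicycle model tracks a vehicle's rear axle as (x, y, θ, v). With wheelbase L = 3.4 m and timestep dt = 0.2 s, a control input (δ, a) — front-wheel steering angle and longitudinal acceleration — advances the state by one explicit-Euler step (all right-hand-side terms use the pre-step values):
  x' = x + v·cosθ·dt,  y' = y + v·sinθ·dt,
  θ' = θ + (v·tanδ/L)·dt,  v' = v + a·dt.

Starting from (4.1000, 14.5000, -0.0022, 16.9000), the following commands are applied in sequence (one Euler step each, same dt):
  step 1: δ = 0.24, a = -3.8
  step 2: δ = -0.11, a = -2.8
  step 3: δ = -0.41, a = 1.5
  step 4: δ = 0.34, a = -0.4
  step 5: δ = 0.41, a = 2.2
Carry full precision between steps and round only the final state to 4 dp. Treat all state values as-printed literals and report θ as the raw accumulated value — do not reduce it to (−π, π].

after step 1 (δ=0.24, a=-3.8): (7.479992, 14.492564, 0.241077, 16.140000)
after step 2 (δ=-0.11, a=-2.8): (10.614642, 15.263245, 0.136219, 15.580000)
after step 3 (δ=-0.41, a=1.5): (13.701778, 15.686391, -0.262108, 15.880000)
after step 4 (δ=0.34, a=-0.4): (16.769304, 14.863435, 0.068324, 15.800000)
after step 5 (δ=0.41, a=2.2): (19.921931, 15.079170, 0.472275, 16.240000)

(19.9219, 15.0792, 0.4723, 16.2400)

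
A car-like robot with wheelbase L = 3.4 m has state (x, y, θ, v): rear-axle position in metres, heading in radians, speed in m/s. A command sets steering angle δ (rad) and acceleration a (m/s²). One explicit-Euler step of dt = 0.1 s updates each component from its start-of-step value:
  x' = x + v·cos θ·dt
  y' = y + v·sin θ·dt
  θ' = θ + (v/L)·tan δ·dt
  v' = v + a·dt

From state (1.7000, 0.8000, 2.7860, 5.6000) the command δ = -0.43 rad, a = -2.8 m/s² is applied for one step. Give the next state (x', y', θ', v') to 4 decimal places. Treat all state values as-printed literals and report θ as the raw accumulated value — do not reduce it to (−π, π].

x' = 1.7000 + 5.6000·cos(2.7860)·0.1 = 1.1750
y' = 0.8000 + 5.6000·sin(2.7860)·0.1 = 0.9950
θ' = 2.7860 + (5.6000/3.4)·tan(-0.43)·0.1 = 2.7105
v' = 5.6000 − 2.8000·0.1 = 5.3200

(1.1750, 0.9950, 2.7105, 5.3200)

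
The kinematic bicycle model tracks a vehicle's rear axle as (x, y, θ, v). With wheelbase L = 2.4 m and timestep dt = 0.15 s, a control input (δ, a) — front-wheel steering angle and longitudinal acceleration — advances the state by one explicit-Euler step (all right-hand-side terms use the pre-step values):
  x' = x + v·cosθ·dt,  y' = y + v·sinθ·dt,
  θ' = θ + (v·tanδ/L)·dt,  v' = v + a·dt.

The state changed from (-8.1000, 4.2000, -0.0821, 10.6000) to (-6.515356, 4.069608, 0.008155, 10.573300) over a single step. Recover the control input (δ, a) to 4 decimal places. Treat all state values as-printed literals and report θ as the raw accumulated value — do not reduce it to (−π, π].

δ = 0.1354, a = -0.1780

a = (v'−v)/dt = (-0.026700)/0.15 = -0.1780
Δθ = θ'−θ = 0.090255;  (v·dt/L) = 10.6000·0.15/2.4 = 0.662500
tan δ = Δθ·L/(v·dt) = 0.136234  →  δ = 0.1354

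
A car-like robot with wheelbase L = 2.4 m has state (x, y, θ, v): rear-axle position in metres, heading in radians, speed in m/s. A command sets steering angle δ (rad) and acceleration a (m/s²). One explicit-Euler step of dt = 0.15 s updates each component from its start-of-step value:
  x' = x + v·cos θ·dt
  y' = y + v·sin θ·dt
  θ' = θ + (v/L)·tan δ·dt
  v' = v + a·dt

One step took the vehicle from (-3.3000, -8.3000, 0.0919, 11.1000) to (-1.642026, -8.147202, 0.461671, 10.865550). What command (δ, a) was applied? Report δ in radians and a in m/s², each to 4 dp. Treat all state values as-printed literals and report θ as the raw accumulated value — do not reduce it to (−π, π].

a = (v'−v)/dt = (-0.234450)/0.15 = -1.5630
Δθ = θ'−θ = 0.369771;  (v·dt/L) = 11.1000·0.15/2.4 = 0.693750
tan δ = Δθ·L/(v·dt) = 0.533003  →  δ = 0.4897

δ = 0.4897, a = -1.5630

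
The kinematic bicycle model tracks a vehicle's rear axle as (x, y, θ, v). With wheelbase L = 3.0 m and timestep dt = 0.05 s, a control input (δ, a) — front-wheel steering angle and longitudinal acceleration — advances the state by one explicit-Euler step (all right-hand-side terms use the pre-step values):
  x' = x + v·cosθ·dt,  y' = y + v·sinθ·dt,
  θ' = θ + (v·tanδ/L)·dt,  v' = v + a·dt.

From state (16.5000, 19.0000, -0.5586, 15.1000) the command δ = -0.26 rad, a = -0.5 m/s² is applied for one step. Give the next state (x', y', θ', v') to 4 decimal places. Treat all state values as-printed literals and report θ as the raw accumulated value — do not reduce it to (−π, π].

x' = 16.5000 + 15.1000·cos(-0.5586)·0.05 = 17.1402
y' = 19.0000 + 15.1000·sin(-0.5586)·0.05 = 18.5999
θ' = -0.5586 + (15.1000/3.0)·tan(-0.26)·0.05 = -0.6255
v' = 15.1000 − 0.5000·0.05 = 15.0750

(17.1402, 18.5999, -0.6255, 15.0750)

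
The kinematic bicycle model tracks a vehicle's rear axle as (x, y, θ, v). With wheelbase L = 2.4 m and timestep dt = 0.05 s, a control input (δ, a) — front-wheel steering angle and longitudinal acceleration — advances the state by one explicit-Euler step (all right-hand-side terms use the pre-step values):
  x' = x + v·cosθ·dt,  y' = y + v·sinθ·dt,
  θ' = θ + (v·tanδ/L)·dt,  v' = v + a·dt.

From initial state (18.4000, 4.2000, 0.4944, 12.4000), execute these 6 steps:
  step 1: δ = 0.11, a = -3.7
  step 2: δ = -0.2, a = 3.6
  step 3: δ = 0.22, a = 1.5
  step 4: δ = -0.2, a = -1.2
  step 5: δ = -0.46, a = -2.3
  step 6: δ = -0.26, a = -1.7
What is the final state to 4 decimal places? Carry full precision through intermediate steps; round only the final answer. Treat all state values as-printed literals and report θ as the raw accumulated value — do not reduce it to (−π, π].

(21.6945, 5.8897, 0.2802, 12.2100)

after step 1 (δ=0.11, a=-3.7): (18.945757, 4.494192, 0.522932, 12.215000)
after step 2 (δ=-0.2, a=3.6): (19.474886, 4.799214, 0.471346, 12.395000)
after step 3 (δ=0.22, a=1.5): (20.027057, 5.080634, 0.529091, 12.470000)
after step 4 (δ=-0.2, a=-1.2): (20.565303, 5.395345, 0.476429, 12.410000)
after step 5 (δ=-0.46, a=-2.3): (21.116703, 5.679912, 0.348335, 12.295000)
after step 6 (δ=-0.26, a=-1.7): (21.694533, 5.889747, 0.280195, 12.210000)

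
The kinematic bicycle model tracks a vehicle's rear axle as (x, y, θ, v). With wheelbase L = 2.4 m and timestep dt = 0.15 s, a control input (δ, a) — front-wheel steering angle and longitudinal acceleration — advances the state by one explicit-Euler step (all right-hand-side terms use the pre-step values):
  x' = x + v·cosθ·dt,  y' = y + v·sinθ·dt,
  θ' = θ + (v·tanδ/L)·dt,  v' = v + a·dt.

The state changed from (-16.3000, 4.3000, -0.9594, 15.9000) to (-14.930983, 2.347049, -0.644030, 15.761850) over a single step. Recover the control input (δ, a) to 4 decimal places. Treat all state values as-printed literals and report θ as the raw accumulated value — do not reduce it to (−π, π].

δ = 0.3073, a = -0.9210

a = (v'−v)/dt = (-0.138150)/0.15 = -0.9210
Δθ = θ'−θ = 0.315370;  (v·dt/L) = 15.9000·0.15/2.4 = 0.993750
tan δ = Δθ·L/(v·dt) = 0.317353  →  δ = 0.3073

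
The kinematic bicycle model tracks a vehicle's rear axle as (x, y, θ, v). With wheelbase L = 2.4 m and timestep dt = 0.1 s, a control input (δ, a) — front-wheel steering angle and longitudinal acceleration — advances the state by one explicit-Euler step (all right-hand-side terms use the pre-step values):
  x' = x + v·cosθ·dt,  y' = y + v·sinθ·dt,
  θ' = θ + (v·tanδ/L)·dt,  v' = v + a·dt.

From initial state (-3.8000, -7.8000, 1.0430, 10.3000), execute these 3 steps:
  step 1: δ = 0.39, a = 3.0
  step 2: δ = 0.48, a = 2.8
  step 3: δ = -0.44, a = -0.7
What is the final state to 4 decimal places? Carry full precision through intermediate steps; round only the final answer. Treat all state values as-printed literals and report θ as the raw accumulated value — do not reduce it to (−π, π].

after step 1 (δ=0.39, a=3.0): (-3.281260, -6.910163, 1.219411, 10.600000)
after step 2 (δ=0.48, a=2.8): (-2.916410, -5.914933, 1.449348, 10.880000)
after step 3 (δ=-0.44, a=-0.7): (-2.784598, -4.834947, 1.235927, 10.810000)

(-2.7846, -4.8349, 1.2359, 10.8100)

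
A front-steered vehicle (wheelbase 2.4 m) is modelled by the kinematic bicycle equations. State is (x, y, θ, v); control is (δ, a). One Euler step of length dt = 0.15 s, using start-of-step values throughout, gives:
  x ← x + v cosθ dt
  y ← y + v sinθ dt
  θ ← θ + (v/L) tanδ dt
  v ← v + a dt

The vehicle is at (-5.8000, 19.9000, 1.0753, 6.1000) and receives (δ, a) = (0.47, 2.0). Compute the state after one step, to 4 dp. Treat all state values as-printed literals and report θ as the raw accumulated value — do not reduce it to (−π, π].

(-5.3649, 20.7050, 1.2690, 6.4000)

x' = -5.8000 + 6.1000·cos(1.0753)·0.15 = -5.3649
y' = 19.9000 + 6.1000·sin(1.0753)·0.15 = 20.7050
θ' = 1.0753 + (6.1000/2.4)·tan(0.47)·0.15 = 1.2690
v' = 6.1000 + 2.0000·0.15 = 6.4000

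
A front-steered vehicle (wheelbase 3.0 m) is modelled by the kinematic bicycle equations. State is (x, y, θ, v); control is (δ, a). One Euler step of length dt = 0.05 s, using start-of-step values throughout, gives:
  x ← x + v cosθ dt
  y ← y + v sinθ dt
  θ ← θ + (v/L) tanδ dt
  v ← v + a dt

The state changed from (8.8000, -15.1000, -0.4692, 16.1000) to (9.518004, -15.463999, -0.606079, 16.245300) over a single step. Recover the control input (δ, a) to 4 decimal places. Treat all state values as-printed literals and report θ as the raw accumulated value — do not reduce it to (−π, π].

δ = -0.4717, a = 2.9060

a = (v'−v)/dt = (0.145300)/0.05 = 2.9060
Δθ = θ'−θ = -0.136879;  (v·dt/L) = 16.1000·0.05/3.0 = 0.268333
tan δ = Δθ·L/(v·dt) = -0.510108  →  δ = -0.4717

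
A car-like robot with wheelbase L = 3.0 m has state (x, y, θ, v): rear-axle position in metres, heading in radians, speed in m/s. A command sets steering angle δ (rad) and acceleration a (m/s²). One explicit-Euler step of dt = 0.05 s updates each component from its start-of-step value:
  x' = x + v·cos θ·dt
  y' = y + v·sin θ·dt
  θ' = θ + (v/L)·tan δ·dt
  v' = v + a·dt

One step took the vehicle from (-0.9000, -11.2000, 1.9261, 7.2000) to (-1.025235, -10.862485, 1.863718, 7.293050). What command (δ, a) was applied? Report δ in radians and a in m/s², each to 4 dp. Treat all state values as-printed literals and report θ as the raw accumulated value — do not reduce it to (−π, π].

δ = -0.4794, a = 1.8610

a = (v'−v)/dt = (0.093050)/0.05 = 1.8610
Δθ = θ'−θ = -0.062382;  (v·dt/L) = 7.2000·0.05/3.0 = 0.120000
tan δ = Δθ·L/(v·dt) = -0.519850  →  δ = -0.4794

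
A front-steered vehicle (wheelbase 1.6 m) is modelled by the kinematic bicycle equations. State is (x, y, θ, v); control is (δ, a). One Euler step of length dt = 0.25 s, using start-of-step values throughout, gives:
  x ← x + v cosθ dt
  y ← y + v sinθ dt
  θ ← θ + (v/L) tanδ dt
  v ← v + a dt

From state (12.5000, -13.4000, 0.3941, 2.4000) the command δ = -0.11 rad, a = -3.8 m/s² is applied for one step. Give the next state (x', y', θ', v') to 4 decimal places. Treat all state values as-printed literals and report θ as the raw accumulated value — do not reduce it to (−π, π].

(13.0540, -13.1696, 0.3527, 1.4500)

x' = 12.5000 + 2.4000·cos(0.3941)·0.25 = 13.0540
y' = -13.4000 + 2.4000·sin(0.3941)·0.25 = -13.1696
θ' = 0.3941 + (2.4000/1.6)·tan(-0.11)·0.25 = 0.3527
v' = 2.4000 − 3.8000·0.25 = 1.4500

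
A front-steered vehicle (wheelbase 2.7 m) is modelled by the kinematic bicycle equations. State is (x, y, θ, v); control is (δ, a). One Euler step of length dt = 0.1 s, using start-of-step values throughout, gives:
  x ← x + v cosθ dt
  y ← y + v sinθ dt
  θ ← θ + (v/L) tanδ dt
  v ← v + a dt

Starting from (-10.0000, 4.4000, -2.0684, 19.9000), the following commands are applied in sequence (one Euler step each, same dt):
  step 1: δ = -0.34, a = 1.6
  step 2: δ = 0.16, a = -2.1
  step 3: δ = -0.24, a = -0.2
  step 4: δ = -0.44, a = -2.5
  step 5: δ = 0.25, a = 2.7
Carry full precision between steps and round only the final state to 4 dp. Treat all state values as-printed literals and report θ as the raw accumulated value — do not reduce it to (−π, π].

after step 1 (δ=-0.34, a=1.6): (-10.949869, 2.651329, -2.329117, 20.060000)
after step 2 (δ=0.16, a=-2.1): (-12.329402, 1.194990, -2.209218, 19.850000)
after step 3 (δ=-0.24, a=-0.2): (-13.512321, -0.399039, -2.389130, 19.830000)
after step 4 (δ=-0.44, a=-2.5): (-14.959927, -1.754297, -2.734892, 19.580000)
after step 5 (δ=0.25, a=2.7): (-16.758216, -2.528844, -2.549722, 19.850000)

(-16.7582, -2.5288, -2.5497, 19.8500)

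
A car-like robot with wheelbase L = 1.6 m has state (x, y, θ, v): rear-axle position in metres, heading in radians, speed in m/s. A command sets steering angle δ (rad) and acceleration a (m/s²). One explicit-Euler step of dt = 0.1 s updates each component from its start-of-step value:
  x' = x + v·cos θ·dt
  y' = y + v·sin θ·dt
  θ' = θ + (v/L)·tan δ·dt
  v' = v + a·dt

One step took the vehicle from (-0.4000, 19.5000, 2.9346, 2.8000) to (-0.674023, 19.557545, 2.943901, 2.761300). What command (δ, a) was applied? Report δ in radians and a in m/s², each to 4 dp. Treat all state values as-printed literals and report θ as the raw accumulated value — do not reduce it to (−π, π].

a = (v'−v)/dt = (-0.038700)/0.1 = -0.3870
Δθ = θ'−θ = 0.009301;  (v·dt/L) = 2.8000·0.1/1.6 = 0.175000
tan δ = Δθ·L/(v·dt) = 0.053149  →  δ = 0.0531

δ = 0.0531, a = -0.3870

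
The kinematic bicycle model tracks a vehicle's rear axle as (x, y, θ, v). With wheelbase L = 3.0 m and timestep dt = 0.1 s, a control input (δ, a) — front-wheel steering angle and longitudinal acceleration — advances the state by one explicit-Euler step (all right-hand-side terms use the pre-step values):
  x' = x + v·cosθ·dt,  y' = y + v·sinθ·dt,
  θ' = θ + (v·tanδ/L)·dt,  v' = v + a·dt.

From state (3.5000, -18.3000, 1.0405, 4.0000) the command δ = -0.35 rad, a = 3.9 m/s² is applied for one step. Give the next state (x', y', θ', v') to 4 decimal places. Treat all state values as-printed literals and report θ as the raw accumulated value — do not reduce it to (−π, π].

(3.7023, -17.9549, 0.9918, 4.3900)

x' = 3.5000 + 4.0000·cos(1.0405)·0.1 = 3.7023
y' = -18.3000 + 4.0000·sin(1.0405)·0.1 = -17.9549
θ' = 1.0405 + (4.0000/3.0)·tan(-0.35)·0.1 = 0.9918
v' = 4.0000 + 3.9000·0.1 = 4.3900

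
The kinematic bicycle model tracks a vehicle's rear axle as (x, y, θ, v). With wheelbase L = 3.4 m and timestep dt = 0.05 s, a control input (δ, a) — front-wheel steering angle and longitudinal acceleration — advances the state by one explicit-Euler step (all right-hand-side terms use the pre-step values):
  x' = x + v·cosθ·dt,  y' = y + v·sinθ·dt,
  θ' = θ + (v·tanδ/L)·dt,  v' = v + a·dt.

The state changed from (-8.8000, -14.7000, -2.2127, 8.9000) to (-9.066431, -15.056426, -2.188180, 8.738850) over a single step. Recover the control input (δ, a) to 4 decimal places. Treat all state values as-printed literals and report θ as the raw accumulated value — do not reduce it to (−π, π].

a = (v'−v)/dt = (-0.161150)/0.05 = -3.2230
Δθ = θ'−θ = 0.024520;  (v·dt/L) = 8.9000·0.05/3.4 = 0.130882
tan δ = Δθ·L/(v·dt) = 0.187344  →  δ = 0.1852

δ = 0.1852, a = -3.2230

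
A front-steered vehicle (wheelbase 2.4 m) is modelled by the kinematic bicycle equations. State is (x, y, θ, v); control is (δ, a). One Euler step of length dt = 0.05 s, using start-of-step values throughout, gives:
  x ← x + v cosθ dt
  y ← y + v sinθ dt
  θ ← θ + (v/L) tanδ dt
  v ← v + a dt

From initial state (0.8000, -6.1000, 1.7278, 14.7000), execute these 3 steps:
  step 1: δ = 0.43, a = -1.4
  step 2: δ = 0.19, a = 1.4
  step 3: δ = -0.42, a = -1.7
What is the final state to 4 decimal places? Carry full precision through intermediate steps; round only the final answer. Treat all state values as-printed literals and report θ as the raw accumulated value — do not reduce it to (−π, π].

after step 1 (δ=0.43, a=-1.4): (0.685076, -5.374040, 1.868253, 14.630000)
after step 2 (δ=0.19, a=1.4): (0.470681, -4.674664, 1.926870, 14.700000)
after step 3 (δ=-0.42, a=-1.7): (0.214462, -3.985769, 1.790107, 14.615000)

(0.2145, -3.9858, 1.7901, 14.6150)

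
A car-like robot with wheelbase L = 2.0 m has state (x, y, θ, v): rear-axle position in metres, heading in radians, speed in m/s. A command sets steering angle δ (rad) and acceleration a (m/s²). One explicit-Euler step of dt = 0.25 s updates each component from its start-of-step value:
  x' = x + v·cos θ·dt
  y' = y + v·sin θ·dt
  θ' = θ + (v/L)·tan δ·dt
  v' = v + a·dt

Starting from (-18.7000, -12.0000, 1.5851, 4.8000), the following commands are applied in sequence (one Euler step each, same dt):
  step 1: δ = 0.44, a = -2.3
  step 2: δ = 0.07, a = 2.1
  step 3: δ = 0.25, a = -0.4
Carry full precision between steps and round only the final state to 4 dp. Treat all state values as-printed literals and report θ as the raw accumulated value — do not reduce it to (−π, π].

(-19.4151, -8.6681, 2.0562, 4.6500)

after step 1 (δ=0.44, a=-2.3): (-18.717164, -10.800123, 1.867568, 4.225000)
after step 2 (δ=0.07, a=2.1): (-19.026048, -9.790046, 1.904598, 4.750000)
after step 3 (δ=0.25, a=-0.4): (-19.415117, -8.668092, 2.056207, 4.650000)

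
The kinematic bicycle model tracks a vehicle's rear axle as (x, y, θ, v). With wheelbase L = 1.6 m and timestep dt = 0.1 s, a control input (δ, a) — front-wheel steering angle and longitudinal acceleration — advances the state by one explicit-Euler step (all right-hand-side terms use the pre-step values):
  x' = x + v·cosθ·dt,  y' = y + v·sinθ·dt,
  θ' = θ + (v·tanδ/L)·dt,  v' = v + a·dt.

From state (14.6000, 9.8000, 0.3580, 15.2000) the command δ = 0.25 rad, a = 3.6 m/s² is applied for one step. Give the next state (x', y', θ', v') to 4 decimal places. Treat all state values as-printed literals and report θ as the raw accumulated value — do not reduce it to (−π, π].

(16.0236, 10.3326, 0.6006, 15.5600)

x' = 14.6000 + 15.2000·cos(0.3580)·0.1 = 16.0236
y' = 9.8000 + 15.2000·sin(0.3580)·0.1 = 10.3326
θ' = 0.3580 + (15.2000/1.6)·tan(0.25)·0.1 = 0.6006
v' = 15.2000 + 3.6000·0.1 = 15.5600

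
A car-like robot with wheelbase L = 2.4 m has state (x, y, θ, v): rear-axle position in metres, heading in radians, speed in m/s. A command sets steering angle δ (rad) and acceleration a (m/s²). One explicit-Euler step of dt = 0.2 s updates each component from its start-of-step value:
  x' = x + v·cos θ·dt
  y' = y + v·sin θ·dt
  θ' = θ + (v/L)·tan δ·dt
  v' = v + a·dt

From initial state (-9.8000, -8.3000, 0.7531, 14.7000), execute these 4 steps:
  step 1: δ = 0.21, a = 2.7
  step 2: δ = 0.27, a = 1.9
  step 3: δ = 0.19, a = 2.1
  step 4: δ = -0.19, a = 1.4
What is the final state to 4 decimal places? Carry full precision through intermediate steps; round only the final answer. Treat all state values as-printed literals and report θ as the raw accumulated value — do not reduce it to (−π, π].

after step 1 (δ=0.21, a=2.7): (-7.655058, -6.289323, 1.014199, 15.240000)
after step 2 (δ=0.27, a=1.9): (-6.044800, -3.701395, 1.365682, 15.620000)
after step 3 (δ=0.19, a=2.1): (-5.408507, -0.642881, 1.616019, 16.040000)
after step 4 (δ=-0.19, a=1.4): (-5.553531, 2.561840, 1.358951, 16.320000)

(-5.5535, 2.5618, 1.3590, 16.3200)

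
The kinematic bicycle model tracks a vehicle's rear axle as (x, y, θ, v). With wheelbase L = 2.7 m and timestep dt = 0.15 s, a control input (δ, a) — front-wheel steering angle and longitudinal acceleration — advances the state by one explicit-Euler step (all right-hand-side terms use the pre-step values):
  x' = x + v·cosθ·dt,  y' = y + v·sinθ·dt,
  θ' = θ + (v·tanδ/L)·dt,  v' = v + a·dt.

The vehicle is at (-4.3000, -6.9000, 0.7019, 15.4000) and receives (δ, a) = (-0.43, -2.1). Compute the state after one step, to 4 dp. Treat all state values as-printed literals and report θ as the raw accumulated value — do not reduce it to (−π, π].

(-2.5360, -5.4085, 0.3095, 15.0850)

x' = -4.3000 + 15.4000·cos(0.7019)·0.15 = -2.5360
y' = -6.9000 + 15.4000·sin(0.7019)·0.15 = -5.4085
θ' = 0.7019 + (15.4000/2.7)·tan(-0.43)·0.15 = 0.3095
v' = 15.4000 − 2.1000·0.15 = 15.0850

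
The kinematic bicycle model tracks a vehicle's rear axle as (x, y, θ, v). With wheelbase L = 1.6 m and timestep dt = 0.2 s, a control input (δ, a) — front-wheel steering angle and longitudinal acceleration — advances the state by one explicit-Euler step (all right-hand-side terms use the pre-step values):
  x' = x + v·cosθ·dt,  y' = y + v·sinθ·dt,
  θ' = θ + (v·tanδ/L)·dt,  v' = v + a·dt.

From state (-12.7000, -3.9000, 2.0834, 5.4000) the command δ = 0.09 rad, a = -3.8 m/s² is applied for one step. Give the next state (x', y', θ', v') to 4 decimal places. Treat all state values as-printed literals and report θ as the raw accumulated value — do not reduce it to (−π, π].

(-13.2297, -2.9588, 2.1443, 4.6400)

x' = -12.7000 + 5.4000·cos(2.0834)·0.2 = -13.2297
y' = -3.9000 + 5.4000·sin(2.0834)·0.2 = -2.9588
θ' = 2.0834 + (5.4000/1.6)·tan(0.09)·0.2 = 2.1443
v' = 5.4000 − 3.8000·0.2 = 4.6400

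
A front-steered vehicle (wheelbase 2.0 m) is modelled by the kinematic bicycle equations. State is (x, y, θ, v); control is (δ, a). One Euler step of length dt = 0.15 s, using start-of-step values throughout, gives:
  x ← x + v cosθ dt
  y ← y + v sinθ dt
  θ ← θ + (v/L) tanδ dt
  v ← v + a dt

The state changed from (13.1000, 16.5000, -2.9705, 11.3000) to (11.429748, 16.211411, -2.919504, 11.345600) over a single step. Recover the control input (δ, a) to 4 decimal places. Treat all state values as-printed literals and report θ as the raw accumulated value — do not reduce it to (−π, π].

δ = 0.0601, a = 0.3040

a = (v'−v)/dt = (0.045600)/0.15 = 0.3040
Δθ = θ'−θ = 0.050996;  (v·dt/L) = 11.3000·0.15/2.0 = 0.847500
tan δ = Δθ·L/(v·dt) = 0.060172  →  δ = 0.0601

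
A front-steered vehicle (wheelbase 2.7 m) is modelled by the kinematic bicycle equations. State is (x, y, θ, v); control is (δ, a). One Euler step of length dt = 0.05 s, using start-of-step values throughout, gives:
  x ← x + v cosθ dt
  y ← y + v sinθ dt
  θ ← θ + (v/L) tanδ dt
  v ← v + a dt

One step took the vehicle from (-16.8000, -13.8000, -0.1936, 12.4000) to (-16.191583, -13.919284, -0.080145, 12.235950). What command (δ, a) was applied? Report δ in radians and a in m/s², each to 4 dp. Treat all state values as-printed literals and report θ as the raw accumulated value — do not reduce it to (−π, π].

δ = 0.4589, a = -3.2810

a = (v'−v)/dt = (-0.164050)/0.05 = -3.2810
Δθ = θ'−θ = 0.113455;  (v·dt/L) = 12.4000·0.05/2.7 = 0.229630
tan δ = Δθ·L/(v·dt) = 0.494078  →  δ = 0.4589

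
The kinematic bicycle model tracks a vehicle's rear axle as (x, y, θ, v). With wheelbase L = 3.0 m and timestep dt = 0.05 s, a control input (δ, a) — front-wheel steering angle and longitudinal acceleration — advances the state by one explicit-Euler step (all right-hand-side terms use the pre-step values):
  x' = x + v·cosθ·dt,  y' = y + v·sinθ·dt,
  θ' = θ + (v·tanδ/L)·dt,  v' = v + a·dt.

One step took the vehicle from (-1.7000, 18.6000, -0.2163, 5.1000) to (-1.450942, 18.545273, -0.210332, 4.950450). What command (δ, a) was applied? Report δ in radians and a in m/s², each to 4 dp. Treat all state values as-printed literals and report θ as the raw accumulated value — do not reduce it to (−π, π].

a = (v'−v)/dt = (-0.149550)/0.05 = -2.9910
Δθ = θ'−θ = 0.005968;  (v·dt/L) = 5.1000·0.05/3.0 = 0.085000
tan δ = Δθ·L/(v·dt) = 0.070212  →  δ = 0.0701

δ = 0.0701, a = -2.9910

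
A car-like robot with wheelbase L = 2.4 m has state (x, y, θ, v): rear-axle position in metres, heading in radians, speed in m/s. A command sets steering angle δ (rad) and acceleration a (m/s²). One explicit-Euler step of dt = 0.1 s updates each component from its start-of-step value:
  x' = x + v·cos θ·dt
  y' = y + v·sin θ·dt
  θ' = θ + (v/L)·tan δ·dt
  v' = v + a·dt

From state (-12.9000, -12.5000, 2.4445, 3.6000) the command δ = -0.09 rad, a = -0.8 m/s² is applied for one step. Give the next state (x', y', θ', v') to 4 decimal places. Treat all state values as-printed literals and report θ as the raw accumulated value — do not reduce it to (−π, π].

(-13.1760, -12.2689, 2.4310, 3.5200)

x' = -12.9000 + 3.6000·cos(2.4445)·0.1 = -13.1760
y' = -12.5000 + 3.6000·sin(2.4445)·0.1 = -12.2689
θ' = 2.4445 + (3.6000/2.4)·tan(-0.09)·0.1 = 2.4310
v' = 3.6000 − 0.8000·0.1 = 3.5200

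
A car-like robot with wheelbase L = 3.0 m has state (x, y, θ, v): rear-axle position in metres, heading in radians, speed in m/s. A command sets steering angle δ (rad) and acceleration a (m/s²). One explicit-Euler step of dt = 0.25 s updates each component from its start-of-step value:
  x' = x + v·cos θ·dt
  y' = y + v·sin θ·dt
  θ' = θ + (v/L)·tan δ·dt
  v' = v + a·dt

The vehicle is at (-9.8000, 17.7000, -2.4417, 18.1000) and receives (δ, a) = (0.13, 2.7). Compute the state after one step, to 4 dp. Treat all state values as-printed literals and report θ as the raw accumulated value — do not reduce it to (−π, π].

x' = -9.8000 + 18.1000·cos(-2.4417)·0.25 = -13.2612
y' = 17.7000 + 18.1000·sin(-2.4417)·0.25 = 14.7853
θ' = -2.4417 + (18.1000/3.0)·tan(0.13)·0.25 = -2.2445
v' = 18.1000 + 2.7000·0.25 = 18.7750

(-13.2612, 14.7853, -2.2445, 18.7750)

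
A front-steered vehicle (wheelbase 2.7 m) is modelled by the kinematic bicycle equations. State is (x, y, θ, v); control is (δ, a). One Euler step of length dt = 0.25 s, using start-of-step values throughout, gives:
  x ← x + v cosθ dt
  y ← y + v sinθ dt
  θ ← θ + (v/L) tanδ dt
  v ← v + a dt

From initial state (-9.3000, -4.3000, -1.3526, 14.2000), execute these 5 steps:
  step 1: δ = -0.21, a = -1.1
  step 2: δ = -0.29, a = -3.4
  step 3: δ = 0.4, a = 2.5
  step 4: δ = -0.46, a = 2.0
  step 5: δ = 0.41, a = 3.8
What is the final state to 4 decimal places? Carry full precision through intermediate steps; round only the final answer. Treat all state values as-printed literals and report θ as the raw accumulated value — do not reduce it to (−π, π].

(-11.8332, -20.6073, -1.5628, 15.1500)

after step 1 (δ=-0.21, a=-1.1): (-8.531535, -7.765828, -1.632843, 13.925000)
after step 2 (δ=-0.29, a=-3.4): (-8.747396, -11.240379, -2.017602, 13.075000)
after step 3 (δ=0.4, a=2.5): (-10.159780, -14.188242, -1.505748, 13.700000)
after step 4 (δ=-0.46, a=2.0): (-9.937147, -17.605999, -2.134234, 14.200000)
after step 5 (δ=0.41, a=3.8): (-11.833186, -20.607254, -1.562774, 15.150000)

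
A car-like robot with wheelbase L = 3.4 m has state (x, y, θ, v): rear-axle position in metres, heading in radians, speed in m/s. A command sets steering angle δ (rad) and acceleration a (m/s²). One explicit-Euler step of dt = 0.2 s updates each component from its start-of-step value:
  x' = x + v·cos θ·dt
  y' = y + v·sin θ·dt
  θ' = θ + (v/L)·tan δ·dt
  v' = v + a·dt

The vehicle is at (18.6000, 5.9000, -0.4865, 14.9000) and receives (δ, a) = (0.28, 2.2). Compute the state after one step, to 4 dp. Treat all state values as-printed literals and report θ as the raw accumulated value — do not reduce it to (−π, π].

x' = 18.6000 + 14.9000·cos(-0.4865)·0.2 = 21.2342
y' = 5.9000 + 14.9000·sin(-0.4865)·0.2 = 4.5067
θ' = -0.4865 + (14.9000/3.4)·tan(0.28)·0.2 = -0.2345
v' = 14.9000 + 2.2000·0.2 = 15.3400

(21.2342, 4.5067, -0.2345, 15.3400)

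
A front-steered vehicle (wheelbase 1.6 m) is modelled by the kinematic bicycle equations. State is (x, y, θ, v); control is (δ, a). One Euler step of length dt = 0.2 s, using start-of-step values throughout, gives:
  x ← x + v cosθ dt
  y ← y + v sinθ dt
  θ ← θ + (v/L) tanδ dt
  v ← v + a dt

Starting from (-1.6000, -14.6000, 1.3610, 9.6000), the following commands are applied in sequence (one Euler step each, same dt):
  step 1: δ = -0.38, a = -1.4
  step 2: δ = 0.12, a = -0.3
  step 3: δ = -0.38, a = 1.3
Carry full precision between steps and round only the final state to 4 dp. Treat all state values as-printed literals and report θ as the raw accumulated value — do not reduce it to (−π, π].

(0.9509, -9.7032, 0.5599, 9.5200)

after step 1 (δ=-0.38, a=-1.4): (-1.200139, -12.722099, 0.881705, 9.320000)
after step 2 (δ=0.12, a=-0.3): (-0.014941, -11.283419, 1.022180, 9.260000)
after step 3 (δ=-0.38, a=1.3): (0.950891, -9.703206, 0.559859, 9.520000)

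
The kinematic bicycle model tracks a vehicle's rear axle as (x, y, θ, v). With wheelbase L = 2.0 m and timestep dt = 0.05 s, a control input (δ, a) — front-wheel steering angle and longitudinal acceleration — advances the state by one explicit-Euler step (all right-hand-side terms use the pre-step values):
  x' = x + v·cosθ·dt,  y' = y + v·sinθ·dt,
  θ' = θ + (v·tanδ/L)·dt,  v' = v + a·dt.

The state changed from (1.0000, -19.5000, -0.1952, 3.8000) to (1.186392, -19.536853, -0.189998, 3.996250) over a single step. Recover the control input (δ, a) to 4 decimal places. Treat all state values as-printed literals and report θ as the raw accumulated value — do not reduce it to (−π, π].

a = (v'−v)/dt = (0.196250)/0.05 = 3.9250
Δθ = θ'−θ = 0.005202;  (v·dt/L) = 3.8000·0.05/2.0 = 0.095000
tan δ = Δθ·L/(v·dt) = 0.054758  →  δ = 0.0547

δ = 0.0547, a = 3.9250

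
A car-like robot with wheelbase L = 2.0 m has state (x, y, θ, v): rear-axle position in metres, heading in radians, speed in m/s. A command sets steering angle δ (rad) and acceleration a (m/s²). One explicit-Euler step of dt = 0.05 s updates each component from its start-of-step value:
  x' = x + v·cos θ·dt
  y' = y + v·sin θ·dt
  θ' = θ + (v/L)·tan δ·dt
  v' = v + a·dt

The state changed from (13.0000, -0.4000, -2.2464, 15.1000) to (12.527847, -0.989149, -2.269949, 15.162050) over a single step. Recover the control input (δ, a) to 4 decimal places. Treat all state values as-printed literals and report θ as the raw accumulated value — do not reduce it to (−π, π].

δ = -0.0623, a = 1.2410

a = (v'−v)/dt = (0.062050)/0.05 = 1.2410
Δθ = θ'−θ = -0.023549;  (v·dt/L) = 15.1000·0.05/2.0 = 0.377500
tan δ = Δθ·L/(v·dt) = -0.062381  →  δ = -0.0623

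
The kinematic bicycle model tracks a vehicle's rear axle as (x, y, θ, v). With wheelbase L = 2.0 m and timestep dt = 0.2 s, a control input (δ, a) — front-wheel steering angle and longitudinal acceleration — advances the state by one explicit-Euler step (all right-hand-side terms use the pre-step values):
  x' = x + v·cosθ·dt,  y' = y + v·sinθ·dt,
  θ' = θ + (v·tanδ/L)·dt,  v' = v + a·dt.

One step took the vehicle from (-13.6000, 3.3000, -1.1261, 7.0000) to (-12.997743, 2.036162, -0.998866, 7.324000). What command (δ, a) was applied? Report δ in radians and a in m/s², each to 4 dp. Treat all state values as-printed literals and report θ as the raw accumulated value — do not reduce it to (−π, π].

δ = 0.1798, a = 1.6200

a = (v'−v)/dt = (0.324000)/0.2 = 1.6200
Δθ = θ'−θ = 0.127234;  (v·dt/L) = 7.0000·0.2/2.0 = 0.700000
tan δ = Δθ·L/(v·dt) = 0.181763  →  δ = 0.1798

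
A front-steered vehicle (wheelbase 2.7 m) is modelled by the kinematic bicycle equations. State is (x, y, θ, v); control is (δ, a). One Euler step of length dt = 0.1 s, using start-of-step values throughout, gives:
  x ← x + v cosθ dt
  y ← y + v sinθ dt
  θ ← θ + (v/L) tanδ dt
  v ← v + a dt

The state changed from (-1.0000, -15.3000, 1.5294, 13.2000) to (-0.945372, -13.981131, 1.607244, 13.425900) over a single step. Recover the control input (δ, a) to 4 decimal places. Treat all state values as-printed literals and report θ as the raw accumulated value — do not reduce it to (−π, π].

a = (v'−v)/dt = (0.225900)/0.1 = 2.2590
Δθ = θ'−θ = 0.077844;  (v·dt/L) = 13.2000·0.1/2.7 = 0.488889
tan δ = Δθ·L/(v·dt) = 0.159226  →  δ = 0.1579

δ = 0.1579, a = 2.2590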